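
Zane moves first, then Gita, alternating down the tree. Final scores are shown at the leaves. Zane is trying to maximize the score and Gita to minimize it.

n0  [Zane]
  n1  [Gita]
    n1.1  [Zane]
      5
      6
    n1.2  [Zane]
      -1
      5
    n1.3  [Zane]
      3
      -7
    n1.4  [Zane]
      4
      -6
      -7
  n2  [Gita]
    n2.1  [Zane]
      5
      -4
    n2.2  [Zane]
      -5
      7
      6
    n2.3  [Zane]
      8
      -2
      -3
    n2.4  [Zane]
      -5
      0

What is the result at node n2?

0

n2.1 (Zane): max(5, -4) = 5
n2.2 (Zane): max(-5, 7, 6) = 7
n2.3 (Zane): max(8, -2, -3) = 8
n2.4 (Zane): max(-5, 0) = 0
n2 (Gita): min(5, 7, 8, 0) = 0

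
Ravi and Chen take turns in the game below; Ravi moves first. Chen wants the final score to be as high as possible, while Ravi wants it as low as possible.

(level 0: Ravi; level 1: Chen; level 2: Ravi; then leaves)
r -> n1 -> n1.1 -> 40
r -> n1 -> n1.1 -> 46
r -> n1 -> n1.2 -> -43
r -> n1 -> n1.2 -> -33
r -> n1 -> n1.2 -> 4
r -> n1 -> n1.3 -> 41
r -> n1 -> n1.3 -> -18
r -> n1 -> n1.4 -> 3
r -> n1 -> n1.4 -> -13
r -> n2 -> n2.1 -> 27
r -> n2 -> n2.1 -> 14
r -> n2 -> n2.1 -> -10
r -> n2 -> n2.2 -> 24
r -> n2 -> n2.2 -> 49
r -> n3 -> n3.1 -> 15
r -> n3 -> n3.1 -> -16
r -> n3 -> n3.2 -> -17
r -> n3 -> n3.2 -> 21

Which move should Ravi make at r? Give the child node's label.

n1.1 (Ravi): min(40, 46) = 40
n1.2 (Ravi): min(-43, -33, 4) = -43
n1.3 (Ravi): min(41, -18) = -18
n1.4 (Ravi): min(3, -13) = -13
n1 (Chen): max(40, -43, -18, -13) = 40
n2.1 (Ravi): min(27, 14, -10) = -10
n2.2 (Ravi): min(24, 49) = 24
n2 (Chen): max(-10, 24) = 24
n3.1 (Ravi): min(15, -16) = -16
n3.2 (Ravi): min(-17, 21) = -17
n3 (Chen): max(-16, -17) = -16
r (Ravi): min(40, 24, -16) = -16
Ravi at r wants the lowest of {n1=40, n2=24, n3=-16}, so chooses n3.

n3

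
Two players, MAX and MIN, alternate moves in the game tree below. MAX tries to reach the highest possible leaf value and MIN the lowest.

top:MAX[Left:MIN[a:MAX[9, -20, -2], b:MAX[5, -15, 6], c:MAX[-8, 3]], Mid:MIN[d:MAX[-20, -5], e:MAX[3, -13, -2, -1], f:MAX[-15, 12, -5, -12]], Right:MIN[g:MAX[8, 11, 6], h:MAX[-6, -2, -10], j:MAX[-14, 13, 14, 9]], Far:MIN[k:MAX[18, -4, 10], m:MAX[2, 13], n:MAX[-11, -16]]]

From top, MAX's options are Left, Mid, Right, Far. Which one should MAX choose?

a (MAX): max(9, -20, -2) = 9
b (MAX): max(5, -15, 6) = 6
c (MAX): max(-8, 3) = 3
Left (MIN): min(9, 6, 3) = 3
d (MAX): max(-20, -5) = -5
e (MAX): max(3, -13, -2, -1) = 3
f (MAX): max(-15, 12, -5, -12) = 12
Mid (MIN): min(-5, 3, 12) = -5
g (MAX): max(8, 11, 6) = 11
h (MAX): max(-6, -2, -10) = -2
j (MAX): max(-14, 13, 14, 9) = 14
Right (MIN): min(11, -2, 14) = -2
k (MAX): max(18, -4, 10) = 18
m (MAX): max(2, 13) = 13
n (MAX): max(-11, -16) = -11
Far (MIN): min(18, 13, -11) = -11
top (MAX): max(3, -5, -2, -11) = 3
MAX at top wants the highest of {Left=3, Mid=-5, Right=-2, Far=-11}, so chooses Left.

Left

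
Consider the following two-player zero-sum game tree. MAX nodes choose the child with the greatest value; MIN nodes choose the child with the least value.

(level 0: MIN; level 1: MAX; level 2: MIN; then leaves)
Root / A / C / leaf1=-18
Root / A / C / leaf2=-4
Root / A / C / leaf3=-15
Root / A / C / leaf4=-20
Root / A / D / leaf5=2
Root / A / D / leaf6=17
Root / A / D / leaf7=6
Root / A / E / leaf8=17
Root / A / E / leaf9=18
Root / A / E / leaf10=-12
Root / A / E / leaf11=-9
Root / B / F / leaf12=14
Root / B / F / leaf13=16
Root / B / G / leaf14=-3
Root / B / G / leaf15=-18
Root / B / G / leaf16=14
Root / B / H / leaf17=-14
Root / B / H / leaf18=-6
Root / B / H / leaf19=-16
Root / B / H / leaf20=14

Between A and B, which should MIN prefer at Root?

A

C (MIN): min(-18, -4, -15, -20) = -20
D (MIN): min(2, 17, 6) = 2
E (MIN): min(17, 18, -12, -9) = -12
A (MAX): max(-20, 2, -12) = 2
F (MIN): min(14, 16) = 14
G (MIN): min(-3, -18, 14) = -18
H (MIN): min(-14, -6, -16, 14) = -16
B (MAX): max(14, -18, -16) = 14
MIN prefers the lower value; A=2, B=14. A is better since 2 < 14.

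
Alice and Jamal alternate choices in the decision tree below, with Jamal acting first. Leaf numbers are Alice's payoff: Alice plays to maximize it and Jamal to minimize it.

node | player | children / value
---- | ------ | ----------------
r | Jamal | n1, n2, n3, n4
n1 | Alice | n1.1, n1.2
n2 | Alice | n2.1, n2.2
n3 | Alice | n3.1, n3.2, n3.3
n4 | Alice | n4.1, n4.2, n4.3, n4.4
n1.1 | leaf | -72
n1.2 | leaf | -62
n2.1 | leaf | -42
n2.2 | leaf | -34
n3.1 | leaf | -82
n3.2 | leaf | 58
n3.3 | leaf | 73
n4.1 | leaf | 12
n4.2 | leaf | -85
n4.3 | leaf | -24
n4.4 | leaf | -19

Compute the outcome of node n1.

n1 (Alice): max(-72, -62) = -62

-62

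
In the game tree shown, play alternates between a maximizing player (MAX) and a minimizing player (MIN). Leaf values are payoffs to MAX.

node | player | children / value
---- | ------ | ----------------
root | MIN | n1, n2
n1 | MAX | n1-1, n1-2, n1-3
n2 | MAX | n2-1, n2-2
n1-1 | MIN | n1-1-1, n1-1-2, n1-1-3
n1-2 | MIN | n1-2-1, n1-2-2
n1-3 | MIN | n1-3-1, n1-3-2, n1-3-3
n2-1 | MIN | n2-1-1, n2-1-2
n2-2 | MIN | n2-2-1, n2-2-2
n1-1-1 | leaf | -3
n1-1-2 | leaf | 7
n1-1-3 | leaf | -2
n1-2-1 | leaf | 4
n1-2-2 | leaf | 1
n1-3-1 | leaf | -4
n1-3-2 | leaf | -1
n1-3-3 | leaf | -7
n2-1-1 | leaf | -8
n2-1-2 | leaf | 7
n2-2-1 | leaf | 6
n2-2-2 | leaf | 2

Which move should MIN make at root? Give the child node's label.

n1-1 (MIN): min(-3, 7, -2) = -3
n1-2 (MIN): min(4, 1) = 1
n1-3 (MIN): min(-4, -1, -7) = -7
n1 (MAX): max(-3, 1, -7) = 1
n2-1 (MIN): min(-8, 7) = -8
n2-2 (MIN): min(6, 2) = 2
n2 (MAX): max(-8, 2) = 2
root (MIN): min(1, 2) = 1
MIN at root wants the lowest of {n1=1, n2=2}, so chooses n1.

n1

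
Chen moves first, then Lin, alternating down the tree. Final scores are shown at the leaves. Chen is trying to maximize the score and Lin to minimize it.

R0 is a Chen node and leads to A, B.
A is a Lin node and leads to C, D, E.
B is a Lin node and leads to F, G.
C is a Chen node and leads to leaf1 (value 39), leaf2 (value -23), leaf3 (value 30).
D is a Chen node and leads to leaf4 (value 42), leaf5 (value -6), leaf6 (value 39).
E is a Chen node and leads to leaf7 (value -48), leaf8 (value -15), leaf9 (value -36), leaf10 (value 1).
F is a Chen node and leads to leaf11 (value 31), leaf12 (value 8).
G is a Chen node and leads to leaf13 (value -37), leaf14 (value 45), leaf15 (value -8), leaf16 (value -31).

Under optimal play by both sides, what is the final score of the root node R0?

C (Chen): max(39, -23, 30) = 39
D (Chen): max(42, -6, 39) = 42
E (Chen): max(-48, -15, -36, 1) = 1
A (Lin): min(39, 42, 1) = 1
F (Chen): max(31, 8) = 31
G (Chen): max(-37, 45, -8, -31) = 45
B (Lin): min(31, 45) = 31
R0 (Chen): max(1, 31) = 31

31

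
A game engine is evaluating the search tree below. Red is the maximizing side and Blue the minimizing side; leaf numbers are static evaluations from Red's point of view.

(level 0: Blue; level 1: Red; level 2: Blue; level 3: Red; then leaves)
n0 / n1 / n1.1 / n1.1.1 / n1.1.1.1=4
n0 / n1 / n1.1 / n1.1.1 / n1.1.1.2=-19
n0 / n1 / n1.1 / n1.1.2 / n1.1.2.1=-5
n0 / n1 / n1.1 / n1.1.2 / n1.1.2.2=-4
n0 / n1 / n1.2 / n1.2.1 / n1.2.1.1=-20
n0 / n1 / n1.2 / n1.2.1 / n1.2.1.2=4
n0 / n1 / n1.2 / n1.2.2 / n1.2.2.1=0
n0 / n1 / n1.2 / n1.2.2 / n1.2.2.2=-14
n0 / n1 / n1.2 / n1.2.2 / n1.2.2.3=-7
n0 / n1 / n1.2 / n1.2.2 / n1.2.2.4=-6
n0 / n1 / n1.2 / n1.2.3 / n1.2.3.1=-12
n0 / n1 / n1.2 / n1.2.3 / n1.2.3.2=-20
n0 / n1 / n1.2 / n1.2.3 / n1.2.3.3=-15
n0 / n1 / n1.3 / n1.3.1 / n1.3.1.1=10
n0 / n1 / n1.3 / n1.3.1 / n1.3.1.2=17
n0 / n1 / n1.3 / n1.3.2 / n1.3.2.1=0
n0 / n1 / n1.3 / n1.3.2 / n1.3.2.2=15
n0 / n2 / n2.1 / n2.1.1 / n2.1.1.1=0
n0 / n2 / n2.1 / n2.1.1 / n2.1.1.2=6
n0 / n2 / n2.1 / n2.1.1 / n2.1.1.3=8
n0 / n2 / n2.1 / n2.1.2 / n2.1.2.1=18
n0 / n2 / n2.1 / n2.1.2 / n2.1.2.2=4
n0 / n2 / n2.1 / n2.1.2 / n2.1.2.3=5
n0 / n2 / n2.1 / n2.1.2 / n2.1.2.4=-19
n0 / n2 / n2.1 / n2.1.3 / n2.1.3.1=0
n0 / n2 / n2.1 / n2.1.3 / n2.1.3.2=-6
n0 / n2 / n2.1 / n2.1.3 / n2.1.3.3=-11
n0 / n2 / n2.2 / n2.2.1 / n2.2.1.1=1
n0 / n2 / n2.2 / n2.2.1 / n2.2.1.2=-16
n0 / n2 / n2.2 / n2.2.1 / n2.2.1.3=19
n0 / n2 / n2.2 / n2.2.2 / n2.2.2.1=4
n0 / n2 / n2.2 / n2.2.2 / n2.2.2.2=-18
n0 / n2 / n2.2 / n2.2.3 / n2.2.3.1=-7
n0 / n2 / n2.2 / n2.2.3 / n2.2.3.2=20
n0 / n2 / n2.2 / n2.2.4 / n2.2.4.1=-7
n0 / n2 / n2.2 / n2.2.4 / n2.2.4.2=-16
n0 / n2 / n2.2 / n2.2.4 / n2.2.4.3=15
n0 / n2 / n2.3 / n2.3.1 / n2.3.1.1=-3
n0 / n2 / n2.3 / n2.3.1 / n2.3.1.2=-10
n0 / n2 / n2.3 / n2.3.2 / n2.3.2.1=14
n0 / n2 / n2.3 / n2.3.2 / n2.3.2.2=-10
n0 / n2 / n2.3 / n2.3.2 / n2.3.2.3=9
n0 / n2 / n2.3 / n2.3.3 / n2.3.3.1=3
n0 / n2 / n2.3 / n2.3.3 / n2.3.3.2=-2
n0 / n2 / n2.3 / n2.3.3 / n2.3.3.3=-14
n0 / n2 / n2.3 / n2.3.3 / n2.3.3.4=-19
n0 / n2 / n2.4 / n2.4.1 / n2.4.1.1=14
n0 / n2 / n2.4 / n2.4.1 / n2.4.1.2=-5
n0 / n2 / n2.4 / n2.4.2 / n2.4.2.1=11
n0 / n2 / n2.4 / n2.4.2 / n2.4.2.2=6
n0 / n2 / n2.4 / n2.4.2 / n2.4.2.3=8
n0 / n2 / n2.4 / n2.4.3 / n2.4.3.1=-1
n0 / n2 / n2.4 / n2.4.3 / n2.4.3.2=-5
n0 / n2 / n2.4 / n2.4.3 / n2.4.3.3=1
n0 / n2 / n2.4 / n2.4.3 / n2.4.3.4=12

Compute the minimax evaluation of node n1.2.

n1.2.1 (Red): max(-20, 4) = 4
n1.2.2 (Red): max(0, -14, -7, -6) = 0
n1.2.3 (Red): max(-12, -20, -15) = -12
n1.2 (Blue): min(4, 0, -12) = -12

-12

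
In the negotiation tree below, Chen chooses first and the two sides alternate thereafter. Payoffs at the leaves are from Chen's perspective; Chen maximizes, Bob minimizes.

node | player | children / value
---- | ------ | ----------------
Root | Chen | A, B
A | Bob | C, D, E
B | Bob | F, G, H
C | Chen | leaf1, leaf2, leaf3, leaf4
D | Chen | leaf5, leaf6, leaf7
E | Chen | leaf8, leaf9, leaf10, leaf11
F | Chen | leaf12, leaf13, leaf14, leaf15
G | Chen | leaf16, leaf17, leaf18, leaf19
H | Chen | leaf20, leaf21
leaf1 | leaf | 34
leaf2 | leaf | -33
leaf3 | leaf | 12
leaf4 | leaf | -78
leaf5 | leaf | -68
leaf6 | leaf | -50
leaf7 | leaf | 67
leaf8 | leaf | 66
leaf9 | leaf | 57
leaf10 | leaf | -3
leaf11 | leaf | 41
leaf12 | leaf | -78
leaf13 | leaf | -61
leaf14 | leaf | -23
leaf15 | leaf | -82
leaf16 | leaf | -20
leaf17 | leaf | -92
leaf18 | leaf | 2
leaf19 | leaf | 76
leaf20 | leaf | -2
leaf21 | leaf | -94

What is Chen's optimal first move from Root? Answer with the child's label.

C (Chen): max(34, -33, 12, -78) = 34
D (Chen): max(-68, -50, 67) = 67
E (Chen): max(66, 57, -3, 41) = 66
A (Bob): min(34, 67, 66) = 34
F (Chen): max(-78, -61, -23, -82) = -23
G (Chen): max(-20, -92, 2, 76) = 76
H (Chen): max(-2, -94) = -2
B (Bob): min(-23, 76, -2) = -23
Root (Chen): max(34, -23) = 34
Chen at Root wants the highest of {A=34, B=-23}, so chooses A.

A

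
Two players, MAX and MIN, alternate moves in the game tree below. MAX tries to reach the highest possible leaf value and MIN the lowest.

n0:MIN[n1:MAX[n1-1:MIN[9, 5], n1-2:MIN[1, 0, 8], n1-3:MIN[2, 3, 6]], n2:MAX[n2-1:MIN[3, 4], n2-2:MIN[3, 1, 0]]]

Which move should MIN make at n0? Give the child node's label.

n2

n1-1 (MIN): min(9, 5) = 5
n1-2 (MIN): min(1, 0, 8) = 0
n1-3 (MIN): min(2, 3, 6) = 2
n1 (MAX): max(5, 0, 2) = 5
n2-1 (MIN): min(3, 4) = 3
n2-2 (MIN): min(3, 1, 0) = 0
n2 (MAX): max(3, 0) = 3
n0 (MIN): min(5, 3) = 3
MIN at n0 wants the lowest of {n1=5, n2=3}, so chooses n2.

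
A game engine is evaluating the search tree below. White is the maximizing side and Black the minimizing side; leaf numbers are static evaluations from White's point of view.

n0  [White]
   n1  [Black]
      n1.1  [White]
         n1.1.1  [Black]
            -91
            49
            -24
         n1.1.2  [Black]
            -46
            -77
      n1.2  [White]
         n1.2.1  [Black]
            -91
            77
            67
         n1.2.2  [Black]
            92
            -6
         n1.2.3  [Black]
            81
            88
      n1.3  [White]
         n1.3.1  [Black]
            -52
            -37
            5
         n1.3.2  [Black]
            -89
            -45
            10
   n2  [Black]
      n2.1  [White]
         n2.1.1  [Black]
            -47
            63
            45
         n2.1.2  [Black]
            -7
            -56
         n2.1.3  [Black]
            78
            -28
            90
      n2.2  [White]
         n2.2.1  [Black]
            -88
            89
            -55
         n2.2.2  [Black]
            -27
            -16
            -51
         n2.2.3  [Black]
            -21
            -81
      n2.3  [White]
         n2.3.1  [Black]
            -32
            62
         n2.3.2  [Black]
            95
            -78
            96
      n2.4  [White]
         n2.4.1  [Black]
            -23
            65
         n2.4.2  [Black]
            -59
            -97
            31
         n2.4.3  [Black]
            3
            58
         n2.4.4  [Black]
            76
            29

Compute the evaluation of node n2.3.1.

n2.3.1 (Black): min(-32, 62) = -32

-32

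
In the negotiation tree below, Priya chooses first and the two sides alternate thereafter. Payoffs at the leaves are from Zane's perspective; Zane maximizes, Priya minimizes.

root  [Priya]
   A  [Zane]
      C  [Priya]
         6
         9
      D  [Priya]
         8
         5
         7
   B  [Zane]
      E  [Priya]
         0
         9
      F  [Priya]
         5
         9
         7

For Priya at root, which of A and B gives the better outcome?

B

C (Priya): min(6, 9) = 6
D (Priya): min(8, 5, 7) = 5
A (Zane): max(6, 5) = 6
E (Priya): min(0, 9) = 0
F (Priya): min(5, 9, 7) = 5
B (Zane): max(0, 5) = 5
Priya prefers the lower value; A=6, B=5. B is better since 5 < 6.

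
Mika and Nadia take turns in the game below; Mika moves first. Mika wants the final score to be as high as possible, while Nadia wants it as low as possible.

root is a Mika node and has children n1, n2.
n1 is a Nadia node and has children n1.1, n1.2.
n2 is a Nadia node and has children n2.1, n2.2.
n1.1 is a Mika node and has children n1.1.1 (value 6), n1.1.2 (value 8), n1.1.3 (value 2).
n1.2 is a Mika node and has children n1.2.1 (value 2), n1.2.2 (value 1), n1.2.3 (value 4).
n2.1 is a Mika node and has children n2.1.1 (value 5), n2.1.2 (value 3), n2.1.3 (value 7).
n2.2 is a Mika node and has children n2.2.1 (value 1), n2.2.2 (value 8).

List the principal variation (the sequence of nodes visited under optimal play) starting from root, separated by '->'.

n1.1 (Mika): max(6, 8, 2) = 8
n1.2 (Mika): max(2, 1, 4) = 4
n1 (Nadia): min(8, 4) = 4
n2.1 (Mika): max(5, 3, 7) = 7
n2.2 (Mika): max(1, 8) = 8
n2 (Nadia): min(7, 8) = 7
root (Mika): max(4, 7) = 7
At root, Mika picks n2 (highest: 7).
At n2, Nadia picks n2.1 (lowest: 7).
At n2.1, Mika picks n2.1.3 (highest: 7).
Terminal value 7.

root -> n2 -> n2.1 -> n2.1.3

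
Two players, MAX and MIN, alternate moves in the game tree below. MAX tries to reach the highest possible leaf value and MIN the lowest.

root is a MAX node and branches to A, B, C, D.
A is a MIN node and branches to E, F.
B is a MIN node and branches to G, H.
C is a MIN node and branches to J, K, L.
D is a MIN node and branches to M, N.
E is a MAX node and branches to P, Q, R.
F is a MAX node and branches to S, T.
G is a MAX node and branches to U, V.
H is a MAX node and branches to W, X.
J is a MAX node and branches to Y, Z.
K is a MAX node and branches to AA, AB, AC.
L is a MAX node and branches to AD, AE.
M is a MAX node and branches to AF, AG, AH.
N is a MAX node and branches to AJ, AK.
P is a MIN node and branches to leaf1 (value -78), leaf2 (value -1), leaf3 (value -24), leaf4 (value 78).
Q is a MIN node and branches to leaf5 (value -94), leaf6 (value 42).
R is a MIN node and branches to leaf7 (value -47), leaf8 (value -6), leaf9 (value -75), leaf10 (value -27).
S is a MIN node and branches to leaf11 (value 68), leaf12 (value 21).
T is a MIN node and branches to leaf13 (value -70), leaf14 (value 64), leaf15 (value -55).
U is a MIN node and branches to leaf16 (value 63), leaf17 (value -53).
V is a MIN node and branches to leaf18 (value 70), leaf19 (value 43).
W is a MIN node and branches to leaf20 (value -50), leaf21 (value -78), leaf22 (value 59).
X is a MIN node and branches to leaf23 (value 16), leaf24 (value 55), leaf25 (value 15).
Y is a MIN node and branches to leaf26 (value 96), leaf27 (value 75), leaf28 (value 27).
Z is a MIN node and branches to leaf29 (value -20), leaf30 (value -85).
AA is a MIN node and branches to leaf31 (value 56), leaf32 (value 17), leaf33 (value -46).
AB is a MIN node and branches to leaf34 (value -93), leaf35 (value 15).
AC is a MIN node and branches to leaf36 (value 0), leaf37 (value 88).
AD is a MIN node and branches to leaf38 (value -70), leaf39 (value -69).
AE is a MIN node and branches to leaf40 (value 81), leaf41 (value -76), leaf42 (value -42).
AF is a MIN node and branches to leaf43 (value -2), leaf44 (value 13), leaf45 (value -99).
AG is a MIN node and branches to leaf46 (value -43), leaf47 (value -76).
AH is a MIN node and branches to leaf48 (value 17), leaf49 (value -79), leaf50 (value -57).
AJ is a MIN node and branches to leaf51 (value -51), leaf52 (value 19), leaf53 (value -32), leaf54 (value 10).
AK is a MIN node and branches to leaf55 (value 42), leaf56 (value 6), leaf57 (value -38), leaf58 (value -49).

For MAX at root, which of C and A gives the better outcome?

C

Y (MIN): min(96, 75, 27) = 27
Z (MIN): min(-20, -85) = -85
J (MAX): max(27, -85) = 27
AA (MIN): min(56, 17, -46) = -46
AB (MIN): min(-93, 15) = -93
AC (MIN): min(0, 88) = 0
K (MAX): max(-46, -93, 0) = 0
AD (MIN): min(-70, -69) = -70
AE (MIN): min(81, -76, -42) = -76
L (MAX): max(-70, -76) = -70
C (MIN): min(27, 0, -70) = -70
P (MIN): min(-78, -1, -24, 78) = -78
Q (MIN): min(-94, 42) = -94
R (MIN): min(-47, -6, -75, -27) = -75
E (MAX): max(-78, -94, -75) = -75
S (MIN): min(68, 21) = 21
T (MIN): min(-70, 64, -55) = -70
F (MAX): max(21, -70) = 21
A (MIN): min(-75, 21) = -75
MAX prefers the higher value; C=-70, A=-75. C is better since -70 > -75.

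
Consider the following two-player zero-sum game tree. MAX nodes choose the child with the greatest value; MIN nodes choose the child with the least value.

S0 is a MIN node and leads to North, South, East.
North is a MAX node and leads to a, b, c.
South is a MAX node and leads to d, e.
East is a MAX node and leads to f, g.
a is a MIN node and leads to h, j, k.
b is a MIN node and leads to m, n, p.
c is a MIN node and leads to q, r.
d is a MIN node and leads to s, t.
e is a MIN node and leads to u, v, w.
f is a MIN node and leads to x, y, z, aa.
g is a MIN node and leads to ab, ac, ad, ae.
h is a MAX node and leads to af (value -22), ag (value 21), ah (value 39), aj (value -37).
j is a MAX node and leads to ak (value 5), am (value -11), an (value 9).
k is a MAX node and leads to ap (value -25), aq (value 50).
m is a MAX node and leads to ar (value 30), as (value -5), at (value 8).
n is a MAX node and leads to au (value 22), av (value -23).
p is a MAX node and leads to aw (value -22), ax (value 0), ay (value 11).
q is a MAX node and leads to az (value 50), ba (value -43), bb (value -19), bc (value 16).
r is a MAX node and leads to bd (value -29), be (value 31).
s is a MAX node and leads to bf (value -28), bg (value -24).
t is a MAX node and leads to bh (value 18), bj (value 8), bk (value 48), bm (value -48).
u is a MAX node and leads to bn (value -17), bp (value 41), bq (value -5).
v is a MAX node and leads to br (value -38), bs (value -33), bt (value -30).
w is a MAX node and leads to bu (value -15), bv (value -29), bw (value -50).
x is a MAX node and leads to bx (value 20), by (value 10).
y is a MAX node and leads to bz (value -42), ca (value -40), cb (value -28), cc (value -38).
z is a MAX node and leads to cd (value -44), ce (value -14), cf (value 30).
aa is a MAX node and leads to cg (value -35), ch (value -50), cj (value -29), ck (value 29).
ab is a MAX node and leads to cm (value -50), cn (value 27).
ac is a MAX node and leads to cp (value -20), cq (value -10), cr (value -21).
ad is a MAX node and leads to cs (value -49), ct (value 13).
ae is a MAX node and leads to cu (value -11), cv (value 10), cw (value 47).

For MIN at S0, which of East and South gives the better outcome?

x (MAX): max(20, 10) = 20
y (MAX): max(-42, -40, -28, -38) = -28
z (MAX): max(-44, -14, 30) = 30
aa (MAX): max(-35, -50, -29, 29) = 29
f (MIN): min(20, -28, 30, 29) = -28
ab (MAX): max(-50, 27) = 27
ac (MAX): max(-20, -10, -21) = -10
ad (MAX): max(-49, 13) = 13
ae (MAX): max(-11, 10, 47) = 47
g (MIN): min(27, -10, 13, 47) = -10
East (MAX): max(-28, -10) = -10
s (MAX): max(-28, -24) = -24
t (MAX): max(18, 8, 48, -48) = 48
d (MIN): min(-24, 48) = -24
u (MAX): max(-17, 41, -5) = 41
v (MAX): max(-38, -33, -30) = -30
w (MAX): max(-15, -29, -50) = -15
e (MIN): min(41, -30, -15) = -30
South (MAX): max(-24, -30) = -24
MIN prefers the lower value; East=-10, South=-24. South is better since -24 < -10.

South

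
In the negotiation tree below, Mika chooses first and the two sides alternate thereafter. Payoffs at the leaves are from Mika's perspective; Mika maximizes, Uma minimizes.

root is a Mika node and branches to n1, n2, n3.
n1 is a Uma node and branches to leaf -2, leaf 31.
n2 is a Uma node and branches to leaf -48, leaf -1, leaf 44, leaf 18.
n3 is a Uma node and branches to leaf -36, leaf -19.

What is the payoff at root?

n1 (Uma): min(-2, 31) = -2
n2 (Uma): min(-48, -1, 44, 18) = -48
n3 (Uma): min(-36, -19) = -36
root (Mika): max(-2, -48, -36) = -2

-2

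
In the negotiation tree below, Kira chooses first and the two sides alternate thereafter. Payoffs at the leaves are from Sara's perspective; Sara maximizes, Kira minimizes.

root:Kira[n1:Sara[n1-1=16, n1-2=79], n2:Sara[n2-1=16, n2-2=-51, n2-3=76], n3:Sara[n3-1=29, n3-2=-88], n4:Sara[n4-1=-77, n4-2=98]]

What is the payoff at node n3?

n3 (Sara): max(29, -88) = 29

29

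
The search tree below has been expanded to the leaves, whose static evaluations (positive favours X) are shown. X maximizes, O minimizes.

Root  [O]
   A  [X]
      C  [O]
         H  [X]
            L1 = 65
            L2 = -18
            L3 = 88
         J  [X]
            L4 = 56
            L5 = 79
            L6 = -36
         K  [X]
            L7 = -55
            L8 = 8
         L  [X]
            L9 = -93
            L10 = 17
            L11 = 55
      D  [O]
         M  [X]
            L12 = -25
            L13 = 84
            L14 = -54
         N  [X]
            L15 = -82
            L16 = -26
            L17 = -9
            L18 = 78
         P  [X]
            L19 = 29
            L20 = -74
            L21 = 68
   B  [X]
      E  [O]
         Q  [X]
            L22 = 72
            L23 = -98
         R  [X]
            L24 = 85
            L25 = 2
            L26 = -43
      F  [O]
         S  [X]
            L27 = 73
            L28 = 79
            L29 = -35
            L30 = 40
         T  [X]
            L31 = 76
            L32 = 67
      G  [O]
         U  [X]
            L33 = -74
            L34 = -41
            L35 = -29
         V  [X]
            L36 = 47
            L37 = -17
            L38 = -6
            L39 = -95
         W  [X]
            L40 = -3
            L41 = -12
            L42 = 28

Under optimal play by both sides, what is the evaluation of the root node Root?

H (X): max(65, -18, 88) = 88
J (X): max(56, 79, -36) = 79
K (X): max(-55, 8) = 8
L (X): max(-93, 17, 55) = 55
C (O): min(88, 79, 8, 55) = 8
M (X): max(-25, 84, -54) = 84
N (X): max(-82, -26, -9, 78) = 78
P (X): max(29, -74, 68) = 68
D (O): min(84, 78, 68) = 68
A (X): max(8, 68) = 68
Q (X): max(72, -98) = 72
R (X): max(85, 2, -43) = 85
E (O): min(72, 85) = 72
S (X): max(73, 79, -35, 40) = 79
T (X): max(76, 67) = 76
F (O): min(79, 76) = 76
U (X): max(-74, -41, -29) = -29
V (X): max(47, -17, -6, -95) = 47
W (X): max(-3, -12, 28) = 28
G (O): min(-29, 47, 28) = -29
B (X): max(72, 76, -29) = 76
Root (O): min(68, 76) = 68

68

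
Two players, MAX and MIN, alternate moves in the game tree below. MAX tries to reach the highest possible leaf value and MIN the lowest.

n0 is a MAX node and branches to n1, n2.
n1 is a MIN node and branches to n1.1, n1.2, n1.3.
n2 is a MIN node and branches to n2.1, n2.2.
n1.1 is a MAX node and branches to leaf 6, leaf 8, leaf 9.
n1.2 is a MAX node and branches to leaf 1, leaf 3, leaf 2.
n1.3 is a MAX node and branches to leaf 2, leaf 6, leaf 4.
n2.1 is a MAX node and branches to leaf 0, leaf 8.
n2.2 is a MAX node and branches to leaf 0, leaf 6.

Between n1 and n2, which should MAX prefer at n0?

n1.1 (MAX): max(6, 8, 9) = 9
n1.2 (MAX): max(1, 3, 2) = 3
n1.3 (MAX): max(2, 6, 4) = 6
n1 (MIN): min(9, 3, 6) = 3
n2.1 (MAX): max(0, 8) = 8
n2.2 (MAX): max(0, 6) = 6
n2 (MIN): min(8, 6) = 6
MAX prefers the higher value; n1=3, n2=6. n2 is better since 6 > 3.

n2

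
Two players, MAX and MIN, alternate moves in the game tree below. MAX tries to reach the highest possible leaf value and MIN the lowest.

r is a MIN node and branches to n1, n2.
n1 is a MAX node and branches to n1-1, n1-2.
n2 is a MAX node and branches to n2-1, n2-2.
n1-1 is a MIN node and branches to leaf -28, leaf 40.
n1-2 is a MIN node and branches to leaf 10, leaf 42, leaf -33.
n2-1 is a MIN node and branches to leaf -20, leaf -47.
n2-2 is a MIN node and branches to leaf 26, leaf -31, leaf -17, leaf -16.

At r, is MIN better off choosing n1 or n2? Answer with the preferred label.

n1-1 (MIN): min(-28, 40) = -28
n1-2 (MIN): min(10, 42, -33) = -33
n1 (MAX): max(-28, -33) = -28
n2-1 (MIN): min(-20, -47) = -47
n2-2 (MIN): min(26, -31, -17, -16) = -31
n2 (MAX): max(-47, -31) = -31
MIN prefers the lower value; n1=-28, n2=-31. n2 is better since -31 < -28.

n2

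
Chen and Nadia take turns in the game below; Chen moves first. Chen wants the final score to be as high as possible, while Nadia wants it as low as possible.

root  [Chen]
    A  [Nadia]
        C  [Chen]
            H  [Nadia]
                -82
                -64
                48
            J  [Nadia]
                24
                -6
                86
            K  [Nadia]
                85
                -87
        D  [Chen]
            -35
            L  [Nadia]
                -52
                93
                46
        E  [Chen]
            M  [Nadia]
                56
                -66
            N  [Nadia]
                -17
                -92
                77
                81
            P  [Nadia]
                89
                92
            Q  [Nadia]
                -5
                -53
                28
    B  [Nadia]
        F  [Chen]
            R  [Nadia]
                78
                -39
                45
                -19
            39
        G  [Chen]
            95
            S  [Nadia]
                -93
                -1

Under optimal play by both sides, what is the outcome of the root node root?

39

H (Nadia): min(-82, -64, 48) = -82
J (Nadia): min(24, -6, 86) = -6
K (Nadia): min(85, -87) = -87
C (Chen): max(-82, -6, -87) = -6
L (Nadia): min(-52, 93, 46) = -52
D (Chen): max(-35, -52) = -35
M (Nadia): min(56, -66) = -66
N (Nadia): min(-17, -92, 77, 81) = -92
P (Nadia): min(89, 92) = 89
Q (Nadia): min(-5, -53, 28) = -53
E (Chen): max(-66, -92, 89, -53) = 89
A (Nadia): min(-6, -35, 89) = -35
R (Nadia): min(78, -39, 45, -19) = -39
F (Chen): max(-39, 39) = 39
S (Nadia): min(-93, -1) = -93
G (Chen): max(95, -93) = 95
B (Nadia): min(39, 95) = 39
root (Chen): max(-35, 39) = 39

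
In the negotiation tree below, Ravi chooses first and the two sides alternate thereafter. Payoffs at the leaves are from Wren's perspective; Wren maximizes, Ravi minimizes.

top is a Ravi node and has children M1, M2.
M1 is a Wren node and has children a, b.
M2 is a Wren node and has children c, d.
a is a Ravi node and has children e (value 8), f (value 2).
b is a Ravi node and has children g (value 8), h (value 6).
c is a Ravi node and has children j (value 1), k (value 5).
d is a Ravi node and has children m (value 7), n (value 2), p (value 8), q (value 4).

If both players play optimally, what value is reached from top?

2

a (Ravi): min(8, 2) = 2
b (Ravi): min(8, 6) = 6
M1 (Wren): max(2, 6) = 6
c (Ravi): min(1, 5) = 1
d (Ravi): min(7, 2, 8, 4) = 2
M2 (Wren): max(1, 2) = 2
top (Ravi): min(6, 2) = 2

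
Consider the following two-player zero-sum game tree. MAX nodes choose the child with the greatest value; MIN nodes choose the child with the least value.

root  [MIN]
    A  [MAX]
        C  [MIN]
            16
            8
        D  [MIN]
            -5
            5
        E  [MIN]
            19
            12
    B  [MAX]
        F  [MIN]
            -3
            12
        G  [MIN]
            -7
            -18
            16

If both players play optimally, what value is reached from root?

-3

C (MIN): min(16, 8) = 8
D (MIN): min(-5, 5) = -5
E (MIN): min(19, 12) = 12
A (MAX): max(8, -5, 12) = 12
F (MIN): min(-3, 12) = -3
G (MIN): min(-7, -18, 16) = -18
B (MAX): max(-3, -18) = -3
root (MIN): min(12, -3) = -3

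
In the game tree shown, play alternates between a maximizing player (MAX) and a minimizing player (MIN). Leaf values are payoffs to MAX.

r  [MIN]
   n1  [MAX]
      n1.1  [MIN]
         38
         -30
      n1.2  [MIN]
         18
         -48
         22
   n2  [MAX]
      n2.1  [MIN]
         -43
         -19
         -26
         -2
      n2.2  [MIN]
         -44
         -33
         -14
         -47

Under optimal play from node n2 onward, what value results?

n2.1 (MIN): min(-43, -19, -26, -2) = -43
n2.2 (MIN): min(-44, -33, -14, -47) = -47
n2 (MAX): max(-43, -47) = -43

-43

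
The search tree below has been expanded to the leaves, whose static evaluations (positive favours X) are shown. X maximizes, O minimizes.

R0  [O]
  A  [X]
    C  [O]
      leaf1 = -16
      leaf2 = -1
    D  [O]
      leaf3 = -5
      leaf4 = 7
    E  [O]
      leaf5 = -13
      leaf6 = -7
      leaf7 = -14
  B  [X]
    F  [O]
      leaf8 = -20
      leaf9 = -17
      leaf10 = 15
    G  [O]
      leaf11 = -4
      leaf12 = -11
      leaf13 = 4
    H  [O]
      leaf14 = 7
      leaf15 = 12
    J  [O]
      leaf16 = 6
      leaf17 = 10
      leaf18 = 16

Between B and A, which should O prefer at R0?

F (O): min(-20, -17, 15) = -20
G (O): min(-4, -11, 4) = -11
H (O): min(7, 12) = 7
J (O): min(6, 10, 16) = 6
B (X): max(-20, -11, 7, 6) = 7
C (O): min(-16, -1) = -16
D (O): min(-5, 7) = -5
E (O): min(-13, -7, -14) = -14
A (X): max(-16, -5, -14) = -5
O prefers the lower value; B=7, A=-5. A is better since -5 < 7.

A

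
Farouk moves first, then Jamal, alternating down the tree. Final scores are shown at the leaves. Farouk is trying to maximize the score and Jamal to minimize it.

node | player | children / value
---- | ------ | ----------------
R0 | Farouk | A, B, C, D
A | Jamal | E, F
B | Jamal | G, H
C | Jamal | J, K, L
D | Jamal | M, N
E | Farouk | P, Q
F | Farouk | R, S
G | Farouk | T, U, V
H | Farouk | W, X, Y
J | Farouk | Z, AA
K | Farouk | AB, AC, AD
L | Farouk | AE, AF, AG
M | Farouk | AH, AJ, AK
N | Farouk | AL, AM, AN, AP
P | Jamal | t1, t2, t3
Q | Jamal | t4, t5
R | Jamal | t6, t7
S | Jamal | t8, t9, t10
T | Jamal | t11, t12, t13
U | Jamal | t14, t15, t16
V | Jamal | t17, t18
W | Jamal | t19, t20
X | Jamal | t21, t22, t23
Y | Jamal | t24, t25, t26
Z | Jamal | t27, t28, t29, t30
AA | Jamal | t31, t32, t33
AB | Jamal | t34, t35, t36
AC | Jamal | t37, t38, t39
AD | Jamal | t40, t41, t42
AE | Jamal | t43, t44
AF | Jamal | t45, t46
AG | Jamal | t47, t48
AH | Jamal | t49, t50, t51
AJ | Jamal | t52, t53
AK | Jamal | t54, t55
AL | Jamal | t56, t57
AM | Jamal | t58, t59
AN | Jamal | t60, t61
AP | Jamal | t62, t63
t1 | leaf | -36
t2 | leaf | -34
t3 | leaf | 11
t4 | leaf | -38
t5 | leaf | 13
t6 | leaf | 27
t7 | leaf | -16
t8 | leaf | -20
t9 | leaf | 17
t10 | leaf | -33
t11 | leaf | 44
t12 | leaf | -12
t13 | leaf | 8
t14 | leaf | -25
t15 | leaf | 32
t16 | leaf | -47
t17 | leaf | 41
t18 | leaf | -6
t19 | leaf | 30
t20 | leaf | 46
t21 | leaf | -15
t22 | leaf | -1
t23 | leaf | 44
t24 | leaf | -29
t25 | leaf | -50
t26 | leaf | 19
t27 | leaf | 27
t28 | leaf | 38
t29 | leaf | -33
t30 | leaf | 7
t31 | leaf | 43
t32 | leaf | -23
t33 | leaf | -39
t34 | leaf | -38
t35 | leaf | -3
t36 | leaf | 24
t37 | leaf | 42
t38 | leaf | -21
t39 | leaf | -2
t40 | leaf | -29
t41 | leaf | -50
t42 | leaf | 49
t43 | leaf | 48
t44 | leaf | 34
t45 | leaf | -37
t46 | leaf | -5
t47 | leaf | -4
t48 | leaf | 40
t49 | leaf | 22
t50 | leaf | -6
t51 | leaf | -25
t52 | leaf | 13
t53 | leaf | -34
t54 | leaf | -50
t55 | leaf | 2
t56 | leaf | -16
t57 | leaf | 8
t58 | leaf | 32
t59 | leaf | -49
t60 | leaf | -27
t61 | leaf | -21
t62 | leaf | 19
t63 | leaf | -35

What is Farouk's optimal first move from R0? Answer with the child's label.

P (Jamal): min(-36, -34, 11) = -36
Q (Jamal): min(-38, 13) = -38
E (Farouk): max(-36, -38) = -36
R (Jamal): min(27, -16) = -16
S (Jamal): min(-20, 17, -33) = -33
F (Farouk): max(-16, -33) = -16
A (Jamal): min(-36, -16) = -36
T (Jamal): min(44, -12, 8) = -12
U (Jamal): min(-25, 32, -47) = -47
V (Jamal): min(41, -6) = -6
G (Farouk): max(-12, -47, -6) = -6
W (Jamal): min(30, 46) = 30
X (Jamal): min(-15, -1, 44) = -15
Y (Jamal): min(-29, -50, 19) = -50
H (Farouk): max(30, -15, -50) = 30
B (Jamal): min(-6, 30) = -6
Z (Jamal): min(27, 38, -33, 7) = -33
AA (Jamal): min(43, -23, -39) = -39
J (Farouk): max(-33, -39) = -33
AB (Jamal): min(-38, -3, 24) = -38
AC (Jamal): min(42, -21, -2) = -21
AD (Jamal): min(-29, -50, 49) = -50
K (Farouk): max(-38, -21, -50) = -21
AE (Jamal): min(48, 34) = 34
AF (Jamal): min(-37, -5) = -37
AG (Jamal): min(-4, 40) = -4
L (Farouk): max(34, -37, -4) = 34
C (Jamal): min(-33, -21, 34) = -33
AH (Jamal): min(22, -6, -25) = -25
AJ (Jamal): min(13, -34) = -34
AK (Jamal): min(-50, 2) = -50
M (Farouk): max(-25, -34, -50) = -25
AL (Jamal): min(-16, 8) = -16
AM (Jamal): min(32, -49) = -49
AN (Jamal): min(-27, -21) = -27
AP (Jamal): min(19, -35) = -35
N (Farouk): max(-16, -49, -27, -35) = -16
D (Jamal): min(-25, -16) = -25
R0 (Farouk): max(-36, -6, -33, -25) = -6
Farouk at R0 wants the highest of {A=-36, B=-6, C=-33, D=-25}, so chooses B.

B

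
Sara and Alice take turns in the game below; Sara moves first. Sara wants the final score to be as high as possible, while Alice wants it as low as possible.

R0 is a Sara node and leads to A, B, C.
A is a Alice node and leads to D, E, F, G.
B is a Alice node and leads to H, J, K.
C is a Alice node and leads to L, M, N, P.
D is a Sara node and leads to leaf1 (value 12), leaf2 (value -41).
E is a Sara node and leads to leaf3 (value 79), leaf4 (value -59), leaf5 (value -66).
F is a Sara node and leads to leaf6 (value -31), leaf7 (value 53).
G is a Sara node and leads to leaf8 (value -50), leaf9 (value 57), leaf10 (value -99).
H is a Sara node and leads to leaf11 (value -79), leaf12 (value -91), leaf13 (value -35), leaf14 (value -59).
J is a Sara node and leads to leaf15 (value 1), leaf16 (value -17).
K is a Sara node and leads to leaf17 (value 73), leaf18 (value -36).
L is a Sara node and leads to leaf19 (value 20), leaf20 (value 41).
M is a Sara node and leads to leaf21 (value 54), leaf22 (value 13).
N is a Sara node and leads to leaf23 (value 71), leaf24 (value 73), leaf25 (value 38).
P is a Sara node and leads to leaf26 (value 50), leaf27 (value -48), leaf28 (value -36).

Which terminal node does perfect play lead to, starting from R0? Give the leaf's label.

D (Sara): max(12, -41) = 12
E (Sara): max(79, -59, -66) = 79
F (Sara): max(-31, 53) = 53
G (Sara): max(-50, 57, -99) = 57
A (Alice): min(12, 79, 53, 57) = 12
H (Sara): max(-79, -91, -35, -59) = -35
J (Sara): max(1, -17) = 1
K (Sara): max(73, -36) = 73
B (Alice): min(-35, 1, 73) = -35
L (Sara): max(20, 41) = 41
M (Sara): max(54, 13) = 54
N (Sara): max(71, 73, 38) = 73
P (Sara): max(50, -48, -36) = 50
C (Alice): min(41, 54, 73, 50) = 41
R0 (Sara): max(12, -35, 41) = 41
At R0, Sara picks C (highest: 41).
At C, Alice picks L (lowest: 41).
At L, Sara picks leaf20 (highest: 41).
Terminal value 41.

leaf20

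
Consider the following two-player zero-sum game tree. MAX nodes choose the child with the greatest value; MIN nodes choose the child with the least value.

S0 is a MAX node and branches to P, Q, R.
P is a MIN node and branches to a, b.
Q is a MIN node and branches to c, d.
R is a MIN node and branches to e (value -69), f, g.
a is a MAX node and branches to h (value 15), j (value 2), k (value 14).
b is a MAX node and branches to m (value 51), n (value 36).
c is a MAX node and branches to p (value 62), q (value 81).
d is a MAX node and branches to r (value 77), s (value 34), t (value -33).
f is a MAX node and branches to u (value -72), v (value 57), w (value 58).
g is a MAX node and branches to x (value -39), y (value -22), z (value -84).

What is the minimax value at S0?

a (MAX): max(15, 2, 14) = 15
b (MAX): max(51, 36) = 51
P (MIN): min(15, 51) = 15
c (MAX): max(62, 81) = 81
d (MAX): max(77, 34, -33) = 77
Q (MIN): min(81, 77) = 77
f (MAX): max(-72, 57, 58) = 58
g (MAX): max(-39, -22, -84) = -22
R (MIN): min(-69, 58, -22) = -69
S0 (MAX): max(15, 77, -69) = 77

77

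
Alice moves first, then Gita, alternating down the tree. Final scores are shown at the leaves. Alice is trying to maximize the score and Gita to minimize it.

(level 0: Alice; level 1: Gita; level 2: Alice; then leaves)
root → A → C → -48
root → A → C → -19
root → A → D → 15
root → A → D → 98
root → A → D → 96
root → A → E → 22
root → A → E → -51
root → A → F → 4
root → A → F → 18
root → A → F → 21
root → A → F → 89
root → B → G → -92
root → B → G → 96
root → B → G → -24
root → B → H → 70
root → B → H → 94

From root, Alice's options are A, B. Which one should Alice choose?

C (Alice): max(-48, -19) = -19
D (Alice): max(15, 98, 96) = 98
E (Alice): max(22, -51) = 22
F (Alice): max(4, 18, 21, 89) = 89
A (Gita): min(-19, 98, 22, 89) = -19
G (Alice): max(-92, 96, -24) = 96
H (Alice): max(70, 94) = 94
B (Gita): min(96, 94) = 94
root (Alice): max(-19, 94) = 94
Alice at root wants the highest of {A=-19, B=94}, so chooses B.

B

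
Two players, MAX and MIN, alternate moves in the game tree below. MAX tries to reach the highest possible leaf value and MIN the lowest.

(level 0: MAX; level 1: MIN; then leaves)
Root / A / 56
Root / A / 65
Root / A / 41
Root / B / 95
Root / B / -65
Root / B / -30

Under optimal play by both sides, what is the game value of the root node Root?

41

A (MIN): min(56, 65, 41) = 41
B (MIN): min(95, -65, -30) = -65
Root (MAX): max(41, -65) = 41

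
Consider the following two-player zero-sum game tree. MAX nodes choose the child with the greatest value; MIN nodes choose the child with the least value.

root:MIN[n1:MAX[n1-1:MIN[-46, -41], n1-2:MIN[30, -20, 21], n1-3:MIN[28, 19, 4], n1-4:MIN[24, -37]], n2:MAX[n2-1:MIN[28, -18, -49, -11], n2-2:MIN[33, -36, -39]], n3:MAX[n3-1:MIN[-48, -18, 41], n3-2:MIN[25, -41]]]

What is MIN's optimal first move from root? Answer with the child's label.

n3

n1-1 (MIN): min(-46, -41) = -46
n1-2 (MIN): min(30, -20, 21) = -20
n1-3 (MIN): min(28, 19, 4) = 4
n1-4 (MIN): min(24, -37) = -37
n1 (MAX): max(-46, -20, 4, -37) = 4
n2-1 (MIN): min(28, -18, -49, -11) = -49
n2-2 (MIN): min(33, -36, -39) = -39
n2 (MAX): max(-49, -39) = -39
n3-1 (MIN): min(-48, -18, 41) = -48
n3-2 (MIN): min(25, -41) = -41
n3 (MAX): max(-48, -41) = -41
root (MIN): min(4, -39, -41) = -41
MIN at root wants the lowest of {n1=4, n2=-39, n3=-41}, so chooses n3.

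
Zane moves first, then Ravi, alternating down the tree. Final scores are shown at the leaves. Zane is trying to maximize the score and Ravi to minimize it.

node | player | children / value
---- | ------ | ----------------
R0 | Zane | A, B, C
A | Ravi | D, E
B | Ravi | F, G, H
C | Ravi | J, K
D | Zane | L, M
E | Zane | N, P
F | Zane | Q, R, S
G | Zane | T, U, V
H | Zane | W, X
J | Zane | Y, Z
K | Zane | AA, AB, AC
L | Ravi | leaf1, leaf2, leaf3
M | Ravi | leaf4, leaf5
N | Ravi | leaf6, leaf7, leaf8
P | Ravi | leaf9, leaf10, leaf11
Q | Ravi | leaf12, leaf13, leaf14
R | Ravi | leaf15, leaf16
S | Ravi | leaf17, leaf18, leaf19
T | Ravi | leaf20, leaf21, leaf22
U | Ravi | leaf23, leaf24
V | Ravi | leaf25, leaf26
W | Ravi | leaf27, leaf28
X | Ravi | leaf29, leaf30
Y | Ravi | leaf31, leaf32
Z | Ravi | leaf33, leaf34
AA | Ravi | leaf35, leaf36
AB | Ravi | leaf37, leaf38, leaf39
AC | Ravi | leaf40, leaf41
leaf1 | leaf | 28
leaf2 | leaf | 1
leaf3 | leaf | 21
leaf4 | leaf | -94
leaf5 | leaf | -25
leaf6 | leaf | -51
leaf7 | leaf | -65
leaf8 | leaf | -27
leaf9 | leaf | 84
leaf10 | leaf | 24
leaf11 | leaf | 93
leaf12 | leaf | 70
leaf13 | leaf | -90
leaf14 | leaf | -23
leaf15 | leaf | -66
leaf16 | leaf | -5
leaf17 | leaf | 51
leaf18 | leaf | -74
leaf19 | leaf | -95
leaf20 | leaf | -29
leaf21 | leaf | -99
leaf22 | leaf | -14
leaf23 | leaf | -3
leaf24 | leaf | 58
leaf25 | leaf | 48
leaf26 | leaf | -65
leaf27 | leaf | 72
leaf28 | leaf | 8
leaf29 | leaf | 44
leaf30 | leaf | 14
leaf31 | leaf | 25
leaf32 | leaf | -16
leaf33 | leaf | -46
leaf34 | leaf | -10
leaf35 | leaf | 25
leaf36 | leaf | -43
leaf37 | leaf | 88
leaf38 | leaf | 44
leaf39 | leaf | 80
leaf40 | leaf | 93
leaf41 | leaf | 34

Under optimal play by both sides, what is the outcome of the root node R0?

1

L (Ravi): min(28, 1, 21) = 1
M (Ravi): min(-94, -25) = -94
D (Zane): max(1, -94) = 1
N (Ravi): min(-51, -65, -27) = -65
P (Ravi): min(84, 24, 93) = 24
E (Zane): max(-65, 24) = 24
A (Ravi): min(1, 24) = 1
Q (Ravi): min(70, -90, -23) = -90
R (Ravi): min(-66, -5) = -66
S (Ravi): min(51, -74, -95) = -95
F (Zane): max(-90, -66, -95) = -66
T (Ravi): min(-29, -99, -14) = -99
U (Ravi): min(-3, 58) = -3
V (Ravi): min(48, -65) = -65
G (Zane): max(-99, -3, -65) = -3
W (Ravi): min(72, 8) = 8
X (Ravi): min(44, 14) = 14
H (Zane): max(8, 14) = 14
B (Ravi): min(-66, -3, 14) = -66
Y (Ravi): min(25, -16) = -16
Z (Ravi): min(-46, -10) = -46
J (Zane): max(-16, -46) = -16
AA (Ravi): min(25, -43) = -43
AB (Ravi): min(88, 44, 80) = 44
AC (Ravi): min(93, 34) = 34
K (Zane): max(-43, 44, 34) = 44
C (Ravi): min(-16, 44) = -16
R0 (Zane): max(1, -66, -16) = 1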